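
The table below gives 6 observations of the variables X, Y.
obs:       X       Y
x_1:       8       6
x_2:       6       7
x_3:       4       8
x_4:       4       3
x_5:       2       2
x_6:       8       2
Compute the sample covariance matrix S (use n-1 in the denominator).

Step 1 — column means:
  mean(X) = (8 + 6 + 4 + 4 + 2 + 8) / 6 = 32/6 = 5.3333
  mean(Y) = (6 + 7 + 8 + 3 + 2 + 2) / 6 = 28/6 = 4.6667

Step 2 — sample covariance S[i,j] = (1/(n-1)) · Σ_k (x_{k,i} - mean_i) · (x_{k,j} - mean_j), with n-1 = 5.
  S[X,X] = ((2.6667)·(2.6667) + (0.6667)·(0.6667) + (-1.3333)·(-1.3333) + (-1.3333)·(-1.3333) + (-3.3333)·(-3.3333) + (2.6667)·(2.6667)) / 5 = 29.3333/5 = 5.8667
  S[X,Y] = ((2.6667)·(1.3333) + (0.6667)·(2.3333) + (-1.3333)·(3.3333) + (-1.3333)·(-1.6667) + (-3.3333)·(-2.6667) + (2.6667)·(-2.6667)) / 5 = 4.6667/5 = 0.9333
  S[Y,Y] = ((1.3333)·(1.3333) + (2.3333)·(2.3333) + (3.3333)·(3.3333) + (-1.6667)·(-1.6667) + (-2.6667)·(-2.6667) + (-2.6667)·(-2.6667)) / 5 = 35.3333/5 = 7.0667

S is symmetric (S[j,i] = S[i,j]). Assembling:

S = [[5.8667, 0.9333],
 [0.9333, 7.0667]]


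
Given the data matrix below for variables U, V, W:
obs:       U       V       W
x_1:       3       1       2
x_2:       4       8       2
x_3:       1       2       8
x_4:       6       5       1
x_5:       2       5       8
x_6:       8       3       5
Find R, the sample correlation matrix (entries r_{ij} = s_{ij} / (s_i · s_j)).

Step 1 — column means:
  mean(U) = (3 + 4 + 1 + 6 + 2 + 8) / 6 = 24/6 = 4
  mean(V) = (1 + 8 + 2 + 5 + 5 + 3) / 6 = 24/6 = 4
  mean(W) = (2 + 2 + 8 + 1 + 8 + 5) / 6 = 26/6 = 4.3333

Step 2 — sample variances and covariances s[i,j] = (1/(n-1)) · Σ_k (x_{k,i} - mean_i) · (x_{k,j} - mean_j), with n-1 = 5:
  s[U,U] = ((-1)·(-1) + (0)·(0) + (-3)·(-3) + (2)·(2) + (-2)·(-2) + (4)·(4)) / 5 = 34/5 = 6.8
  s[U,V] = ((-1)·(-3) + (0)·(4) + (-3)·(-2) + (2)·(1) + (-2)·(1) + (4)·(-1)) / 5 = 5/5 = 1
  s[U,W] = ((-1)·(-2.3333) + (0)·(-2.3333) + (-3)·(3.6667) + (2)·(-3.3333) + (-2)·(3.6667) + (4)·(0.6667)) / 5 = -20/5 = -4
  s[V,V] = ((-3)·(-3) + (4)·(4) + (-2)·(-2) + (1)·(1) + (1)·(1) + (-1)·(-1)) / 5 = 32/5 = 6.4
  s[V,W] = ((-3)·(-2.3333) + (4)·(-2.3333) + (-2)·(3.6667) + (1)·(-3.3333) + (1)·(3.6667) + (-1)·(0.6667)) / 5 = -10/5 = -2
  s[W,W] = ((-2.3333)·(-2.3333) + (-2.3333)·(-2.3333) + (3.6667)·(3.6667) + (-3.3333)·(-3.3333) + (3.6667)·(3.6667) + (0.6667)·(0.6667)) / 5 = 49.3333/5 = 9.8667
  Sample standard deviations s_i = √(s[i,i]):
  s(U) = √(6.8) = 2.6077
  s(V) = √(6.4) = 2.5298
  s(W) = √(9.8667) = 3.1411

Step 3 — r_{ij} = s_{ij} / (s_i · s_j):
  r[U,U] = 1 (diagonal).
  r[U,V] = 1 / (2.6077 · 2.5298) = 1 / 6.597 = 0.1516
  r[U,W] = -4 / (2.6077 · 3.1411) = -4 / 8.1911 = -0.4883
  r[V,V] = 1 (diagonal).
  r[V,W] = -2 / (2.5298 · 3.1411) = -2 / 7.9465 = -0.2517
  r[W,W] = 1 (diagonal).

R is symmetric with unit diagonal. Assembling:

R = [[1, 0.1516, -0.4883],
 [0.1516, 1, -0.2517],
 [-0.4883, -0.2517, 1]]


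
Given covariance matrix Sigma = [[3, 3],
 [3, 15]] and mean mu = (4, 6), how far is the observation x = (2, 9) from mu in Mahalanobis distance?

Step 1 — centre the observation: (x - mu) = (-2, 3).

Step 2 — invert Sigma. det(Sigma) = 3·15 - (3)² = 36.
  Sigma^{-1} = (1/det) · [[d, -b], [-b, a]] = [[0.4167, -0.0833],
 [-0.0833, 0.0833]].

Step 3 — form the quadratic (x - mu)^T · Sigma^{-1} · (x - mu):
  Sigma^{-1} · (x - mu) = (-1.0833, 0.4167).
  (x - mu)^T · [Sigma^{-1} · (x - mu)] = (-2)·(-1.0833) + (3)·(0.4167) = 3.4167.

Step 4 — take square root: d = √(3.4167) ≈ 1.8484.

d(x, mu) = √(3.4167) ≈ 1.8484


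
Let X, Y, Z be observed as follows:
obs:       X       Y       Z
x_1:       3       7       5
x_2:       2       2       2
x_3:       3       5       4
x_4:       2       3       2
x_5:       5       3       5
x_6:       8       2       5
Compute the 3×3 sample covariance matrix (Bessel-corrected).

Step 1 — column means:
  mean(X) = (3 + 2 + 3 + 2 + 5 + 8) / 6 = 23/6 = 3.8333
  mean(Y) = (7 + 2 + 5 + 3 + 3 + 2) / 6 = 22/6 = 3.6667
  mean(Z) = (5 + 2 + 4 + 2 + 5 + 5) / 6 = 23/6 = 3.8333

Step 2 — sample covariance S[i,j] = (1/(n-1)) · Σ_k (x_{k,i} - mean_i) · (x_{k,j} - mean_j), with n-1 = 5.
  S[X,X] = ((-0.8333)·(-0.8333) + (-1.8333)·(-1.8333) + (-0.8333)·(-0.8333) + (-1.8333)·(-1.8333) + (1.1667)·(1.1667) + (4.1667)·(4.1667)) / 5 = 26.8333/5 = 5.3667
  S[X,Y] = ((-0.8333)·(3.3333) + (-1.8333)·(-1.6667) + (-0.8333)·(1.3333) + (-1.8333)·(-0.6667) + (1.1667)·(-0.6667) + (4.1667)·(-1.6667)) / 5 = -7.3333/5 = -1.4667
  S[X,Z] = ((-0.8333)·(1.1667) + (-1.8333)·(-1.8333) + (-0.8333)·(0.1667) + (-1.8333)·(-1.8333) + (1.1667)·(1.1667) + (4.1667)·(1.1667)) / 5 = 11.8333/5 = 2.3667
  S[Y,Y] = ((3.3333)·(3.3333) + (-1.6667)·(-1.6667) + (1.3333)·(1.3333) + (-0.6667)·(-0.6667) + (-0.6667)·(-0.6667) + (-1.6667)·(-1.6667)) / 5 = 19.3333/5 = 3.8667
  S[Y,Z] = ((3.3333)·(1.1667) + (-1.6667)·(-1.8333) + (1.3333)·(0.1667) + (-0.6667)·(-1.8333) + (-0.6667)·(1.1667) + (-1.6667)·(1.1667)) / 5 = 5.6667/5 = 1.1333
  S[Z,Z] = ((1.1667)·(1.1667) + (-1.8333)·(-1.8333) + (0.1667)·(0.1667) + (-1.8333)·(-1.8333) + (1.1667)·(1.1667) + (1.1667)·(1.1667)) / 5 = 10.8333/5 = 2.1667

S is symmetric (S[j,i] = S[i,j]). Assembling:

S = [[5.3667, -1.4667, 2.3667],
 [-1.4667, 3.8667, 1.1333],
 [2.3667, 1.1333, 2.1667]]


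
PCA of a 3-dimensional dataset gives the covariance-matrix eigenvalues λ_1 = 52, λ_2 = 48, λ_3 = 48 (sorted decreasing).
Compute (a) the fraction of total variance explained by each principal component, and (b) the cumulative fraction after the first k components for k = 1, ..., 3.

Step 1 — total variance = trace(Sigma) = Σ λ_i = 52 + 48 + 48 = 148.

Step 2 — fraction explained by component i = λ_i / Σ λ:
  PC1: 52/148 = 0.3514
  PC2: 48/148 = 0.3243
  PC3: 48/148 = 0.3243

Step 3 — cumulative fraction after k components = (λ_1 + ... + λ_k) / Σ λ:
  k = 1: 52/148 = 0.3514
  k = 2: (52 + 48)/148 = 100/148 = 0.6757
  k = 3: (52 + 48 + 48)/148 = 148/148 = 1

Summary (fraction, with percent):

explained: PC1 0.3514 (35.14%), PC2 0.3243 (32.43%), PC3 0.3243 (32.43%);  cumulative: 0.3514, 0.6757, 1


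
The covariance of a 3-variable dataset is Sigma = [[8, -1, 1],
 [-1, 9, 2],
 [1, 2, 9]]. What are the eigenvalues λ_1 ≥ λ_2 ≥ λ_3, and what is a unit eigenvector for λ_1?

Step 1 — characteristic polynomial p(λ) = det(λI - Sigma) = λ³ - tr·λ² + c_1·λ - det, where tr = trace, c_1 = sum of the principal 2×2 minors, det = det(Sigma):
  tr = 8 + 9 + 9 = 26,
  c_1 = (8·9 - (-1)²) + (8·9 - (1)²) + (9·9 - (2)²) = 71 + 71 + 77 = 219,
  det = 8·(9·9 - (2)²) - (-1)·((-1)·9 - (2)·(1)) + (1)·((-1)·(2) - 9·(1)) = 8·(77) - (-1)·(-11) + (1)·(-11) = 594.
  So p(λ) = λ³ - 26λ² + 219λ - 594.
Step 2 — look for an integer root (rational root theorem: any rational root is an integer divisor of 594). Testing λ = 6:
  p(6) = 216 - 936 + 1314 - 594 = 0  ✓
  Dividing out (λ - 6): p(λ) = (λ - 6)(λ² - 20λ + 99).
Step 3 — remaining eigenvalues from the quadratic λ² - 20λ + 99 = 0:
  Δ = 20² - 4·99 = 400 - 396 = 4,  λ = (20 ± √4)/2 = (20 ± 2)/2 = 11 or 9.
  Sorted: λ_1 = 11,  λ_2 = 9,  λ_3 = 6  (check: sum = 26 = tr ✓).

Step 4 — unit eigenvector for λ_1 = 11: v spans the null space of (Sigma - λ_1 I), whose rows are
  r_1 = (-3, -1, 1),  r_2 = (-1, -2, 2),  r_3 = (1, 2, -2).
  v is orthogonal to every row, so take v ∝ r_1 × r_2 = ((-1)·(2) - (1)·(-2), (1)·(-1) - (-3)·(2), (-3)·(-2) - (-1)·(-1)) = (0, 5, 5).
  Rescale (divide by 5): u = (0, 1, 1).
  ||u|| = √((0)² + (1)² + (1)²) = √(2) ≈ 1.4142,  v_1 = u/||u|| ≈ (0, 0.7071, 0.7071) (||v_1|| = 1).

λ_1 = 11,  λ_2 = 9,  λ_3 = 6;  v_1 ≈ (0, 0.7071, 0.7071)


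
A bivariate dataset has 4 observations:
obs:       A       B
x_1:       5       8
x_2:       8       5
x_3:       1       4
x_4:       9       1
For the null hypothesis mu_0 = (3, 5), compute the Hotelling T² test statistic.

Step 1 — sample mean vector:
  mean(A) = (5 + 8 + 1 + 9) / 4 = 23/4 = 5.75
  mean(B) = (8 + 5 + 4 + 1) / 4 = 18/4 = 4.5
  x̄ = (5.75, 4.5),  deviation x̄ - mu_0 = (5.75, 4.5) - (3, 5) = (2.75, -0.5).

Step 2 — sample covariance matrix, S[i,j] = (1/(n-1)) · Σ_k (x_{k,i} - mean_i) · (x_{k,j} - mean_j), divisor n-1 = 3:
  S[A,A] = ((-0.75)·(-0.75) + (2.25)·(2.25) + (-4.75)·(-4.75) + (3.25)·(3.25)) / 3 = 38.75/3 = 12.9167
  S[A,B] = ((-0.75)·(3.5) + (2.25)·(0.5) + (-4.75)·(-0.5) + (3.25)·(-3.5)) / 3 = -10.5/3 = -3.5
  S[B,B] = ((3.5)·(3.5) + (0.5)·(0.5) + (-0.5)·(-0.5) + (-3.5)·(-3.5)) / 3 = 25/3 = 8.3333
  S = [[12.9167, -3.5],
 [-3.5, 8.3333]].

Step 3 — invert S. det(S) = 12.9167·8.3333 - (-3.5)² = 95.3889.
  S^{-1} = (1/det) · [[d, -b], [-b, a]] = [[0.0874, 0.0367],
 [0.0367, 0.1354]].

Step 4 — quadratic form (x̄ - mu_0)^T · S^{-1} · (x̄ - mu_0):
  S^{-1} · (x̄ - mu_0) = (0.2219, 0.0332),
  (x̄ - mu_0)^T · [...] = (2.75)·(0.2219) + (-0.5)·(0.0332) = 0.5936.

Step 5 — scale by n: T² = 4 · 0.5936 = 2.3745.

T² ≈ 2.3745


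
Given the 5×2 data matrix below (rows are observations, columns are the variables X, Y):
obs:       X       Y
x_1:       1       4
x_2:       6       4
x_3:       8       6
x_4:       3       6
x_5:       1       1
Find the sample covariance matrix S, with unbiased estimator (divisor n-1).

Step 1 — column means:
  mean(X) = (1 + 6 + 8 + 3 + 1) / 5 = 19/5 = 3.8
  mean(Y) = (4 + 4 + 6 + 6 + 1) / 5 = 21/5 = 4.2

Step 2 — sample covariance S[i,j] = (1/(n-1)) · Σ_k (x_{k,i} - mean_i) · (x_{k,j} - mean_j), with n-1 = 4.
  S[X,X] = ((-2.8)·(-2.8) + (2.2)·(2.2) + (4.2)·(4.2) + (-0.8)·(-0.8) + (-2.8)·(-2.8)) / 4 = 38.8/4 = 9.7
  S[X,Y] = ((-2.8)·(-0.2) + (2.2)·(-0.2) + (4.2)·(1.8) + (-0.8)·(1.8) + (-2.8)·(-3.2)) / 4 = 15.2/4 = 3.8
  S[Y,Y] = ((-0.2)·(-0.2) + (-0.2)·(-0.2) + (1.8)·(1.8) + (1.8)·(1.8) + (-3.2)·(-3.2)) / 4 = 16.8/4 = 4.2

S is symmetric (S[j,i] = S[i,j]). Assembling:

S = [[9.7, 3.8],
 [3.8, 4.2]]


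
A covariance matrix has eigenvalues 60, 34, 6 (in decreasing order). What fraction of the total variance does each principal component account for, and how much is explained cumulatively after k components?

Step 1 — total variance = trace(Sigma) = Σ λ_i = 60 + 34 + 6 = 100.

Step 2 — fraction explained by component i = λ_i / Σ λ:
  PC1: 60/100 = 0.6
  PC2: 34/100 = 0.34
  PC3: 6/100 = 0.06

Step 3 — cumulative fraction after k components = (λ_1 + ... + λ_k) / Σ λ:
  k = 1: 60/100 = 0.6
  k = 2: (60 + 34)/100 = 94/100 = 0.94
  k = 3: (60 + 34 + 6)/100 = 100/100 = 1

Summary (fraction, with percent):

explained: PC1 0.6 (60%), PC2 0.34 (34%), PC3 0.06 (6%);  cumulative: 0.6, 0.94, 1


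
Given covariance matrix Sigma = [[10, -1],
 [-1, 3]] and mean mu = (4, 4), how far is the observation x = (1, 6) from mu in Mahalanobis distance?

Step 1 — centre the observation: (x - mu) = (-3, 2).

Step 2 — invert Sigma. det(Sigma) = 10·3 - (-1)² = 29.
  Sigma^{-1} = (1/det) · [[d, -b], [-b, a]] = [[0.1034, 0.0345],
 [0.0345, 0.3448]].

Step 3 — form the quadratic (x - mu)^T · Sigma^{-1} · (x - mu):
  Sigma^{-1} · (x - mu) = (-0.2414, 0.5862).
  (x - mu)^T · [Sigma^{-1} · (x - mu)] = (-3)·(-0.2414) + (2)·(0.5862) = 1.8966.

Step 4 — take square root: d = √(1.8966) ≈ 1.3772.

d(x, mu) = √(1.8966) ≈ 1.3772


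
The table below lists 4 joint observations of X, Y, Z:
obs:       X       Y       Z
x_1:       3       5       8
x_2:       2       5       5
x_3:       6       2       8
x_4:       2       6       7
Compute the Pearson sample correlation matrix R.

Step 1 — column means:
  mean(X) = (3 + 2 + 6 + 2) / 4 = 13/4 = 3.25
  mean(Y) = (5 + 5 + 2 + 6) / 4 = 18/4 = 4.5
  mean(Z) = (8 + 5 + 8 + 7) / 4 = 28/4 = 7

Step 2 — sample variances and covariances s[i,j] = (1/(n-1)) · Σ_k (x_{k,i} - mean_i) · (x_{k,j} - mean_j), with n-1 = 3:
  s[X,X] = ((-0.25)·(-0.25) + (-1.25)·(-1.25) + (2.75)·(2.75) + (-1.25)·(-1.25)) / 3 = 10.75/3 = 3.5833
  s[X,Y] = ((-0.25)·(0.5) + (-1.25)·(0.5) + (2.75)·(-2.5) + (-1.25)·(1.5)) / 3 = -9.5/3 = -3.1667
  s[X,Z] = ((-0.25)·(1) + (-1.25)·(-2) + (2.75)·(1) + (-1.25)·(0)) / 3 = 5/3 = 1.6667
  s[Y,Y] = ((0.5)·(0.5) + (0.5)·(0.5) + (-2.5)·(-2.5) + (1.5)·(1.5)) / 3 = 9/3 = 3
  s[Y,Z] = ((0.5)·(1) + (0.5)·(-2) + (-2.5)·(1) + (1.5)·(0)) / 3 = -3/3 = -1
  s[Z,Z] = ((1)·(1) + (-2)·(-2) + (1)·(1) + (0)·(0)) / 3 = 6/3 = 2
  Sample standard deviations s_i = √(s[i,i]):
  s(X) = √(3.5833) = 1.893
  s(Y) = √(3) = 1.7321
  s(Z) = √(2) = 1.4142

Step 3 — r_{ij} = s_{ij} / (s_i · s_j):
  r[X,X] = 1 (diagonal).
  r[X,Y] = -3.1667 / (1.893 · 1.7321) = -3.1667 / 3.2787 = -0.9658
  r[X,Z] = 1.6667 / (1.893 · 1.4142) = 1.6667 / 2.6771 = 0.6226
  r[Y,Y] = 1 (diagonal).
  r[Y,Z] = -1 / (1.7321 · 1.4142) = -1 / 2.4495 = -0.4082
  r[Z,Z] = 1 (diagonal).

R is symmetric with unit diagonal. Assembling:

R = [[1, -0.9658, 0.6226],
 [-0.9658, 1, -0.4082],
 [0.6226, -0.4082, 1]]


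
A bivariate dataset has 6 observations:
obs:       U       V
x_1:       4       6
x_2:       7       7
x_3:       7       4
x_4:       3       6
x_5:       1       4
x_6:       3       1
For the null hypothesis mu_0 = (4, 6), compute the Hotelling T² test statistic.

Step 1 — sample mean vector:
  mean(U) = (4 + 7 + 7 + 3 + 1 + 3) / 6 = 25/6 = 4.1667
  mean(V) = (6 + 7 + 4 + 6 + 4 + 1) / 6 = 28/6 = 4.6667
  x̄ = (4.1667, 4.6667),  deviation x̄ - mu_0 = (4.1667, 4.6667) - (4, 6) = (0.1667, -1.3333).

Step 2 — sample covariance matrix, S[i,j] = (1/(n-1)) · Σ_k (x_{k,i} - mean_i) · (x_{k,j} - mean_j), divisor n-1 = 5:
  S[U,U] = ((-0.1667)·(-0.1667) + (2.8333)·(2.8333) + (2.8333)·(2.8333) + (-1.1667)·(-1.1667) + (-3.1667)·(-3.1667) + (-1.1667)·(-1.1667)) / 5 = 28.8333/5 = 5.7667
  S[U,V] = ((-0.1667)·(1.3333) + (2.8333)·(2.3333) + (2.8333)·(-0.6667) + (-1.1667)·(1.3333) + (-3.1667)·(-0.6667) + (-1.1667)·(-3.6667)) / 5 = 9.3333/5 = 1.8667
  S[V,V] = ((1.3333)·(1.3333) + (2.3333)·(2.3333) + (-0.6667)·(-0.6667) + (1.3333)·(1.3333) + (-0.6667)·(-0.6667) + (-3.6667)·(-3.6667)) / 5 = 23.3333/5 = 4.6667
  S = [[5.7667, 1.8667],
 [1.8667, 4.6667]].

Step 3 — invert S. det(S) = 5.7667·4.6667 - (1.8667)² = 23.4267.
  S^{-1} = (1/det) · [[d, -b], [-b, a]] = [[0.1992, -0.0797],
 [-0.0797, 0.2462]].

Step 4 — quadratic form (x̄ - mu_0)^T · S^{-1} · (x̄ - mu_0):
  S^{-1} · (x̄ - mu_0) = (0.1394, -0.3415),
  (x̄ - mu_0)^T · [...] = (0.1667)·(0.1394) + (-1.3333)·(-0.3415) = 0.4786.

Step 5 — scale by n: T² = 6 · 0.4786 = 2.8714.

T² ≈ 2.8714


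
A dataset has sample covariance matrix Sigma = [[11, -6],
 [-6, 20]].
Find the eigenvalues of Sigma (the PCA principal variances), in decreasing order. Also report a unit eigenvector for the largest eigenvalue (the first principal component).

Step 1 — characteristic polynomial of 2×2 Sigma:
  det(Sigma - λI) = λ² - trace · λ + det = 0.
  trace = 11 + 20 = 31, det = 11·20 - (-6)² = 184.
Step 2 — discriminant:
  Δ = trace² - 4·det = 961 - 736 = 225.
Step 3 — eigenvalues:
  λ = (trace ± √Δ)/2 = (31 ± 15)/2,
  λ_1 = 23,  λ_2 = 8.

Step 4 — unit eigenvector for λ_1: solve (Sigma - λ_1 I)v = 0. First row:
  (11 - 23)·v_x + (-6)·v_y = 0, i.e. (-12)·v_x + (-6)·v_y = 0,
  so v ∝ (b, λ_1 - a) = (-6, 12); multiply by -1 so the first entry is positive: u = (6, -12).
  ||u|| = √((6)² + (-12)²) = √(180) ≈ 13.4164,
  v_1 = u/||u|| ≈ (0.4472, -0.8944) (||v_1|| = 1).

λ_1 = 23,  λ_2 = 8;  v_1 ≈ (0.4472, -0.8944)


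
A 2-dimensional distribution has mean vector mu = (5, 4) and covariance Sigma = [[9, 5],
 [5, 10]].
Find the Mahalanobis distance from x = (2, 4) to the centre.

Step 1 — centre the observation: (x - mu) = (-3, 0).

Step 2 — invert Sigma. det(Sigma) = 9·10 - (5)² = 65.
  Sigma^{-1} = (1/det) · [[d, -b], [-b, a]] = [[0.1538, -0.0769],
 [-0.0769, 0.1385]].

Step 3 — form the quadratic (x - mu)^T · Sigma^{-1} · (x - mu):
  Sigma^{-1} · (x - mu) = (-0.4615, 0.2308).
  (x - mu)^T · [Sigma^{-1} · (x - mu)] = (-3)·(-0.4615) + (0)·(0.2308) = 1.3846.

Step 4 — take square root: d = √(1.3846) ≈ 1.1767.

d(x, mu) = √(1.3846) ≈ 1.1767


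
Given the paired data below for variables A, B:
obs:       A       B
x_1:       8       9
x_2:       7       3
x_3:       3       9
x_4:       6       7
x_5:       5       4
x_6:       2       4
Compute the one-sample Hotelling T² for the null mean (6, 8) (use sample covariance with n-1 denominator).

Step 1 — sample mean vector:
  mean(A) = (8 + 7 + 3 + 6 + 5 + 2) / 6 = 31/6 = 5.1667
  mean(B) = (9 + 3 + 9 + 7 + 4 + 4) / 6 = 36/6 = 6
  x̄ = (5.1667, 6),  deviation x̄ - mu_0 = (5.1667, 6) - (6, 8) = (-0.8333, -2).

Step 2 — sample covariance matrix, S[i,j] = (1/(n-1)) · Σ_k (x_{k,i} - mean_i) · (x_{k,j} - mean_j), divisor n-1 = 5:
  S[A,A] = ((2.8333)·(2.8333) + (1.8333)·(1.8333) + (-2.1667)·(-2.1667) + (0.8333)·(0.8333) + (-0.1667)·(-0.1667) + (-3.1667)·(-3.1667)) / 5 = 26.8333/5 = 5.3667
  S[A,B] = ((2.8333)·(3) + (1.8333)·(-3) + (-2.1667)·(3) + (0.8333)·(1) + (-0.1667)·(-2) + (-3.1667)·(-2)) / 5 = 4/5 = 0.8
  S[B,B] = ((3)·(3) + (-3)·(-3) + (3)·(3) + (1)·(1) + (-2)·(-2) + (-2)·(-2)) / 5 = 36/5 = 7.2
  S = [[5.3667, 0.8],
 [0.8, 7.2]].

Step 3 — invert S. det(S) = 5.3667·7.2 - (0.8)² = 38.
  S^{-1} = (1/det) · [[d, -b], [-b, a]] = [[0.1895, -0.0211],
 [-0.0211, 0.1412]].

Step 4 — quadratic form (x̄ - mu_0)^T · S^{-1} · (x̄ - mu_0):
  S^{-1} · (x̄ - mu_0) = (-0.1158, -0.2649),
  (x̄ - mu_0)^T · [...] = (-0.8333)·(-0.1158) + (-2)·(-0.2649) = 0.6263.

Step 5 — scale by n: T² = 6 · 0.6263 = 3.7579.

T² ≈ 3.7579


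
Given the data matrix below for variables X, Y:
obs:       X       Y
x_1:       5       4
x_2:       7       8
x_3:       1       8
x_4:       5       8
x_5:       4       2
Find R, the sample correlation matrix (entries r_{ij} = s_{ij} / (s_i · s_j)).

Step 1 — column means:
  mean(X) = (5 + 7 + 1 + 5 + 4) / 5 = 22/5 = 4.4
  mean(Y) = (4 + 8 + 8 + 8 + 2) / 5 = 30/5 = 6

Step 2 — sample variances and covariances s[i,j] = (1/(n-1)) · Σ_k (x_{k,i} - mean_i) · (x_{k,j} - mean_j), with n-1 = 4:
  s[X,X] = ((0.6)·(0.6) + (2.6)·(2.6) + (-3.4)·(-3.4) + (0.6)·(0.6) + (-0.4)·(-0.4)) / 4 = 19.2/4 = 4.8
  s[X,Y] = ((0.6)·(-2) + (2.6)·(2) + (-3.4)·(2) + (0.6)·(2) + (-0.4)·(-4)) / 4 = 0/4 = 0
  s[Y,Y] = ((-2)·(-2) + (2)·(2) + (2)·(2) + (2)·(2) + (-4)·(-4)) / 4 = 32/4 = 8
  Sample standard deviations s_i = √(s[i,i]):
  s(X) = √(4.8) = 2.1909
  s(Y) = √(8) = 2.8284

Step 3 — r_{ij} = s_{ij} / (s_i · s_j):
  r[X,X] = 1 (diagonal).
  r[X,Y] = 0 / (2.1909 · 2.8284) = 0 / 6.1968 = 0
  r[Y,Y] = 1 (diagonal).

R is symmetric with unit diagonal. Assembling:

R = [[1, 0],
 [0, 1]]


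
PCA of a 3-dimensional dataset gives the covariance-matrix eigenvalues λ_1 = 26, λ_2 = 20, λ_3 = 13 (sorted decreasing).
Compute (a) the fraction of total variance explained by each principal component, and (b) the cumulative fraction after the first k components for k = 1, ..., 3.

Step 1 — total variance = trace(Sigma) = Σ λ_i = 26 + 20 + 13 = 59.

Step 2 — fraction explained by component i = λ_i / Σ λ:
  PC1: 26/59 = 0.4407
  PC2: 20/59 = 0.339
  PC3: 13/59 = 0.2203

Step 3 — cumulative fraction after k components = (λ_1 + ... + λ_k) / Σ λ:
  k = 1: 26/59 = 0.4407
  k = 2: (26 + 20)/59 = 46/59 = 0.7797
  k = 3: (26 + 20 + 13)/59 = 59/59 = 1

Summary (fraction, with percent):

explained: PC1 0.4407 (44.07%), PC2 0.339 (33.9%), PC3 0.2203 (22.03%);  cumulative: 0.4407, 0.7797, 1


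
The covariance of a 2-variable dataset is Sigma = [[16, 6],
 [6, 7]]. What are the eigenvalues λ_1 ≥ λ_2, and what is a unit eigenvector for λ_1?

Step 1 — characteristic polynomial of 2×2 Sigma:
  det(Sigma - λI) = λ² - trace · λ + det = 0.
  trace = 16 + 7 = 23, det = 16·7 - (6)² = 76.
Step 2 — discriminant:
  Δ = trace² - 4·det = 529 - 304 = 225.
Step 3 — eigenvalues:
  λ = (trace ± √Δ)/2 = (23 ± 15)/2,
  λ_1 = 19,  λ_2 = 4.

Step 4 — unit eigenvector for λ_1: solve (Sigma - λ_1 I)v = 0. First row:
  (16 - 19)·v_x + (6)·v_y = 0, i.e. (-3)·v_x + (6)·v_y = 0,
  so v ∝ (b, λ_1 - a) = (6, 3) = u.
  ||u|| = √((6)² + (3)²) = √(45) ≈ 6.7082,
  v_1 = u/||u|| ≈ (0.8944, 0.4472) (||v_1|| = 1).

λ_1 = 19,  λ_2 = 4;  v_1 ≈ (0.8944, 0.4472)


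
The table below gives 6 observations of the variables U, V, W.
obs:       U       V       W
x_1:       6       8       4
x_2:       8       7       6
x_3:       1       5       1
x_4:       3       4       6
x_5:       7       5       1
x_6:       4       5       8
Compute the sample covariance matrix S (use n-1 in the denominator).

Step 1 — column means:
  mean(U) = (6 + 8 + 1 + 3 + 7 + 4) / 6 = 29/6 = 4.8333
  mean(V) = (8 + 7 + 5 + 4 + 5 + 5) / 6 = 34/6 = 5.6667
  mean(W) = (4 + 6 + 1 + 6 + 1 + 8) / 6 = 26/6 = 4.3333

Step 2 — sample covariance S[i,j] = (1/(n-1)) · Σ_k (x_{k,i} - mean_i) · (x_{k,j} - mean_j), with n-1 = 5.
  S[U,U] = ((1.1667)·(1.1667) + (3.1667)·(3.1667) + (-3.8333)·(-3.8333) + (-1.8333)·(-1.8333) + (2.1667)·(2.1667) + (-0.8333)·(-0.8333)) / 5 = 34.8333/5 = 6.9667
  S[U,V] = ((1.1667)·(2.3333) + (3.1667)·(1.3333) + (-3.8333)·(-0.6667) + (-1.8333)·(-1.6667) + (2.1667)·(-0.6667) + (-0.8333)·(-0.6667)) / 5 = 11.6667/5 = 2.3333
  S[U,W] = ((1.1667)·(-0.3333) + (3.1667)·(1.6667) + (-3.8333)·(-3.3333) + (-1.8333)·(1.6667) + (2.1667)·(-3.3333) + (-0.8333)·(3.6667)) / 5 = 4.3333/5 = 0.8667
  S[V,V] = ((2.3333)·(2.3333) + (1.3333)·(1.3333) + (-0.6667)·(-0.6667) + (-1.6667)·(-1.6667) + (-0.6667)·(-0.6667) + (-0.6667)·(-0.6667)) / 5 = 11.3333/5 = 2.2667
  S[V,W] = ((2.3333)·(-0.3333) + (1.3333)·(1.6667) + (-0.6667)·(-3.3333) + (-1.6667)·(1.6667) + (-0.6667)·(-3.3333) + (-0.6667)·(3.6667)) / 5 = 0.6667/5 = 0.1333
  S[W,W] = ((-0.3333)·(-0.3333) + (1.6667)·(1.6667) + (-3.3333)·(-3.3333) + (1.6667)·(1.6667) + (-3.3333)·(-3.3333) + (3.6667)·(3.6667)) / 5 = 41.3333/5 = 8.2667

S is symmetric (S[j,i] = S[i,j]). Assembling:

S = [[6.9667, 2.3333, 0.8667],
 [2.3333, 2.2667, 0.1333],
 [0.8667, 0.1333, 8.2667]]


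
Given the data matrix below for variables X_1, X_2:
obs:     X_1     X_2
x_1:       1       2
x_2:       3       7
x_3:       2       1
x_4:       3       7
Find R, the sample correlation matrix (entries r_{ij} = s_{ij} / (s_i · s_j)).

Step 1 — column means:
  mean(X_1) = (1 + 3 + 2 + 3) / 4 = 9/4 = 2.25
  mean(X_2) = (2 + 7 + 1 + 7) / 4 = 17/4 = 4.25

Step 2 — sample variances and covariances s[i,j] = (1/(n-1)) · Σ_k (x_{k,i} - mean_i) · (x_{k,j} - mean_j), with n-1 = 3:
  s[X_1,X_1] = ((-1.25)·(-1.25) + (0.75)·(0.75) + (-0.25)·(-0.25) + (0.75)·(0.75)) / 3 = 2.75/3 = 0.9167
  s[X_1,X_2] = ((-1.25)·(-2.25) + (0.75)·(2.75) + (-0.25)·(-3.25) + (0.75)·(2.75)) / 3 = 7.75/3 = 2.5833
  s[X_2,X_2] = ((-2.25)·(-2.25) + (2.75)·(2.75) + (-3.25)·(-3.25) + (2.75)·(2.75)) / 3 = 30.75/3 = 10.25
  Sample standard deviations s_i = √(s[i,i]):
  s(X_1) = √(0.9167) = 0.9574
  s(X_2) = √(10.25) = 3.2016

Step 3 — r_{ij} = s_{ij} / (s_i · s_j):
  r[X_1,X_1] = 1 (diagonal).
  r[X_1,X_2] = 2.5833 / (0.9574 · 3.2016) = 2.5833 / 3.0653 = 0.8428
  r[X_2,X_2] = 1 (diagonal).

R is symmetric with unit diagonal. Assembling:

R = [[1, 0.8428],
 [0.8428, 1]]


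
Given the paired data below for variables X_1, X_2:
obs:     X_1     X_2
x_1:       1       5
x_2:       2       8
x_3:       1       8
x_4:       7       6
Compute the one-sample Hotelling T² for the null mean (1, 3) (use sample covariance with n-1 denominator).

Step 1 — sample mean vector:
  mean(X_1) = (1 + 2 + 1 + 7) / 4 = 11/4 = 2.75
  mean(X_2) = (5 + 8 + 8 + 6) / 4 = 27/4 = 6.75
  x̄ = (2.75, 6.75),  deviation x̄ - mu_0 = (2.75, 6.75) - (1, 3) = (1.75, 3.75).

Step 2 — sample covariance matrix, S[i,j] = (1/(n-1)) · Σ_k (x_{k,i} - mean_i) · (x_{k,j} - mean_j), divisor n-1 = 3:
  S[X_1,X_1] = ((-1.75)·(-1.75) + (-0.75)·(-0.75) + (-1.75)·(-1.75) + (4.25)·(4.25)) / 3 = 24.75/3 = 8.25
  S[X_1,X_2] = ((-1.75)·(-1.75) + (-0.75)·(1.25) + (-1.75)·(1.25) + (4.25)·(-0.75)) / 3 = -3.25/3 = -1.0833
  S[X_2,X_2] = ((-1.75)·(-1.75) + (1.25)·(1.25) + (1.25)·(1.25) + (-0.75)·(-0.75)) / 3 = 6.75/3 = 2.25
  S = [[8.25, -1.0833],
 [-1.0833, 2.25]].

Step 3 — invert S. det(S) = 8.25·2.25 - (-1.0833)² = 17.3889.
  S^{-1} = (1/det) · [[d, -b], [-b, a]] = [[0.1294, 0.0623],
 [0.0623, 0.4744]].

Step 4 — quadratic form (x̄ - mu_0)^T · S^{-1} · (x̄ - mu_0):
  S^{-1} · (x̄ - mu_0) = (0.4601, 1.8882),
  (x̄ - mu_0)^T · [...] = (1.75)·(0.4601) + (3.75)·(1.8882) = 7.8858.

Step 5 — scale by n: T² = 4 · 7.8858 = 31.5431.

T² ≈ 31.5431


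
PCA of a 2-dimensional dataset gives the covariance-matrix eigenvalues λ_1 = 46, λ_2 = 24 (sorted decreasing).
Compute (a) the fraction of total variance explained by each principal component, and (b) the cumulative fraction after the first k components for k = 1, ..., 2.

Step 1 — total variance = trace(Sigma) = Σ λ_i = 46 + 24 = 70.

Step 2 — fraction explained by component i = λ_i / Σ λ:
  PC1: 46/70 = 0.6571
  PC2: 24/70 = 0.3429

Step 3 — cumulative fraction after k components = (λ_1 + ... + λ_k) / Σ λ:
  k = 1: 46/70 = 0.6571
  k = 2: (46 + 24)/70 = 70/70 = 1

Summary (fraction, with percent):

explained: PC1 0.6571 (65.71%), PC2 0.3429 (34.29%);  cumulative: 0.6571, 1


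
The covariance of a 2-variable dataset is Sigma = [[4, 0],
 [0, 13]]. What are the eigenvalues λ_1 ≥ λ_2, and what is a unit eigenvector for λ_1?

Step 1 — characteristic polynomial of 2×2 Sigma:
  det(Sigma - λI) = λ² - trace · λ + det = 0.
  trace = 4 + 13 = 17, det = 4·13 - (0)² = 52.
Step 2 — discriminant:
  Δ = trace² - 4·det = 289 - 208 = 81.
Step 3 — eigenvalues:
  λ = (trace ± √Δ)/2 = (17 ± 9)/2,
  λ_1 = 13,  λ_2 = 4.

Step 4 — unit eigenvector for λ_1: Sigma is diagonal, so its eigenvectors are the coordinate axes. λ_1 = 13 is the diagonal entry on the second coordinate axis, hence
  v_1 = (0, 1) (||v_1|| = 1).

λ_1 = 13,  λ_2 = 4;  v_1 ≈ (0, 1)


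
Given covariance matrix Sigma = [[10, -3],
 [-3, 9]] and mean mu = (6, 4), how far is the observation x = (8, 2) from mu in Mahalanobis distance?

Step 1 — centre the observation: (x - mu) = (2, -2).

Step 2 — invert Sigma. det(Sigma) = 10·9 - (-3)² = 81.
  Sigma^{-1} = (1/det) · [[d, -b], [-b, a]] = [[0.1111, 0.037],
 [0.037, 0.1235]].

Step 3 — form the quadratic (x - mu)^T · Sigma^{-1} · (x - mu):
  Sigma^{-1} · (x - mu) = (0.1481, -0.1728).
  (x - mu)^T · [Sigma^{-1} · (x - mu)] = (2)·(0.1481) + (-2)·(-0.1728) = 0.642.

Step 4 — take square root: d = √(0.642) ≈ 0.8012.

d(x, mu) = √(0.642) ≈ 0.8012


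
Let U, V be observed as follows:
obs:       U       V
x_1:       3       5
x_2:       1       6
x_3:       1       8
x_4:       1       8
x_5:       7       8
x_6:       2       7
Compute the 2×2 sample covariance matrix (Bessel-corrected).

Step 1 — column means:
  mean(U) = (3 + 1 + 1 + 1 + 7 + 2) / 6 = 15/6 = 2.5
  mean(V) = (5 + 6 + 8 + 8 + 8 + 7) / 6 = 42/6 = 7

Step 2 — sample covariance S[i,j] = (1/(n-1)) · Σ_k (x_{k,i} - mean_i) · (x_{k,j} - mean_j), with n-1 = 5.
  S[U,U] = ((0.5)·(0.5) + (-1.5)·(-1.5) + (-1.5)·(-1.5) + (-1.5)·(-1.5) + (4.5)·(4.5) + (-0.5)·(-0.5)) / 5 = 27.5/5 = 5.5
  S[U,V] = ((0.5)·(-2) + (-1.5)·(-1) + (-1.5)·(1) + (-1.5)·(1) + (4.5)·(1) + (-0.5)·(0)) / 5 = 2/5 = 0.4
  S[V,V] = ((-2)·(-2) + (-1)·(-1) + (1)·(1) + (1)·(1) + (1)·(1) + (0)·(0)) / 5 = 8/5 = 1.6

S is symmetric (S[j,i] = S[i,j]). Assembling:

S = [[5.5, 0.4],
 [0.4, 1.6]]


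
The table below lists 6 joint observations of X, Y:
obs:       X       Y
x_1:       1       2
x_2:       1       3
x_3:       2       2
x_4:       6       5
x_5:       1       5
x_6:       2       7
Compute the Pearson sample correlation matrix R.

Step 1 — column means:
  mean(X) = (1 + 1 + 2 + 6 + 1 + 2) / 6 = 13/6 = 2.1667
  mean(Y) = (2 + 3 + 2 + 5 + 5 + 7) / 6 = 24/6 = 4

Step 2 — sample variances and covariances s[i,j] = (1/(n-1)) · Σ_k (x_{k,i} - mean_i) · (x_{k,j} - mean_j), with n-1 = 5:
  s[X,X] = ((-1.1667)·(-1.1667) + (-1.1667)·(-1.1667) + (-0.1667)·(-0.1667) + (3.8333)·(3.8333) + (-1.1667)·(-1.1667) + (-0.1667)·(-0.1667)) / 5 = 18.8333/5 = 3.7667
  s[X,Y] = ((-1.1667)·(-2) + (-1.1667)·(-1) + (-0.1667)·(-2) + (3.8333)·(1) + (-1.1667)·(1) + (-0.1667)·(3)) / 5 = 6/5 = 1.2
  s[Y,Y] = ((-2)·(-2) + (-1)·(-1) + (-2)·(-2) + (1)·(1) + (1)·(1) + (3)·(3)) / 5 = 20/5 = 4
  Sample standard deviations s_i = √(s[i,i]):
  s(X) = √(3.7667) = 1.9408
  s(Y) = √(4) = 2

Step 3 — r_{ij} = s_{ij} / (s_i · s_j):
  r[X,X] = 1 (diagonal).
  r[X,Y] = 1.2 / (1.9408 · 2) = 1.2 / 3.8816 = 0.3092
  r[Y,Y] = 1 (diagonal).

R is symmetric with unit diagonal. Assembling:

R = [[1, 0.3092],
 [0.3092, 1]]


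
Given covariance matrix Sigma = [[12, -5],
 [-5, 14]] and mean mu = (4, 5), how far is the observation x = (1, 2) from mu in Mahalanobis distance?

Step 1 — centre the observation: (x - mu) = (-3, -3).

Step 2 — invert Sigma. det(Sigma) = 12·14 - (-5)² = 143.
  Sigma^{-1} = (1/det) · [[d, -b], [-b, a]] = [[0.0979, 0.035],
 [0.035, 0.0839]].

Step 3 — form the quadratic (x - mu)^T · Sigma^{-1} · (x - mu):
  Sigma^{-1} · (x - mu) = (-0.3986, -0.3566).
  (x - mu)^T · [Sigma^{-1} · (x - mu)] = (-3)·(-0.3986) + (-3)·(-0.3566) = 2.2657.

Step 4 — take square root: d = √(2.2657) ≈ 1.5052.

d(x, mu) = √(2.2657) ≈ 1.5052


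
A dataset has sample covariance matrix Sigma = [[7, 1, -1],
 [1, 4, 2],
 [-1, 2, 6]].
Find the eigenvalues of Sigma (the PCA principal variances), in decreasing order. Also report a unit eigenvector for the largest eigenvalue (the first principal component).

Step 1 — characteristic polynomial p(λ) = det(λI - Sigma) = λ³ - tr·λ² + c_1·λ - det, where tr = trace, c_1 = sum of the principal 2×2 minors, det = det(Sigma):
  tr = 7 + 4 + 6 = 17,
  c_1 = (7·4 - (1)²) + (7·6 - (-1)²) + (4·6 - (2)²) = 27 + 41 + 20 = 88,
  det = 7·(4·6 - (2)²) - (1)·((1)·6 - (2)·(-1)) + (-1)·((1)·(2) - 4·(-1)) = 7·(20) - (1)·(8) + (-1)·(6) = 126.
  So p(λ) = λ³ - 17λ² + 88λ - 126.
Step 2 — look for an integer root (rational root theorem: any rational root is an integer divisor of 126). Testing λ = 7:
  p(7) = 343 - 833 + 616 - 126 = 0  ✓
  Dividing out (λ - 7): p(λ) = (λ - 7)(λ² - 10λ + 18).
Step 3 — remaining eigenvalues from the quadratic λ² - 10λ + 18 = 0:
  Δ = 10² - 4·18 = 100 - 72 = 28,  λ = (10 ± √28)/2 = (10 ± 5.2915)/2 ≈ 7.6458 or 2.3542.
  Sorted: λ_1 = 7.6458,  λ_2 = 7,  λ_3 = 2.3542  (check: sum = 17 = tr ✓).

Step 4 — unit eigenvector for λ_1 ≈ 7.6458: v spans the null space of (Sigma - λ_1 I), whose rows are
  r_1 = (-0.6458, 1, -1),  r_2 = (1, -3.6458, 2),  r_3 = (-1, 2, -1.6458).
  v is orthogonal to every row, so take v ∝ r_1 × r_2 = ((1)·(2) - (-1)·(-3.6458), (-1)·(1) - (-0.6458)·(2), (-0.6458)·(-3.6458) - (1)·(1)) ≈ (-1.6458, 0.2915, 1.3542).
  Rescale (multiply by -1 so the first nonzero entry is positive): u = (1.6458, -0.2915, -1.3542).
  ||u|| = √((1.6458)² + (-0.2915)² + (-1.3542)²) = √(4.6275) ≈ 2.1512,  v_1 = u/||u|| ≈ (0.7651, -0.1355, -0.6295) (||v_1|| = 1).

λ_1 = 7.6458,  λ_2 = 7,  λ_3 = 2.3542;  v_1 ≈ (0.7651, -0.1355, -0.6295)


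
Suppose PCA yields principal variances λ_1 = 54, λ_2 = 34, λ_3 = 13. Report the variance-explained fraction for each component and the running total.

Step 1 — total variance = trace(Sigma) = Σ λ_i = 54 + 34 + 13 = 101.

Step 2 — fraction explained by component i = λ_i / Σ λ:
  PC1: 54/101 = 0.5347
  PC2: 34/101 = 0.3366
  PC3: 13/101 = 0.1287

Step 3 — cumulative fraction after k components = (λ_1 + ... + λ_k) / Σ λ:
  k = 1: 54/101 = 0.5347
  k = 2: (54 + 34)/101 = 88/101 = 0.8713
  k = 3: (54 + 34 + 13)/101 = 101/101 = 1

Summary (fraction, with percent):

explained: PC1 0.5347 (53.47%), PC2 0.3366 (33.66%), PC3 0.1287 (12.87%);  cumulative: 0.5347, 0.8713, 1


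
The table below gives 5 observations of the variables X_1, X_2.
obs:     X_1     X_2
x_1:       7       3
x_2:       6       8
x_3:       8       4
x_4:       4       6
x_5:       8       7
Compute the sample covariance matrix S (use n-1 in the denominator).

Step 1 — column means:
  mean(X_1) = (7 + 6 + 8 + 4 + 8) / 5 = 33/5 = 6.6
  mean(X_2) = (3 + 8 + 4 + 6 + 7) / 5 = 28/5 = 5.6

Step 2 — sample covariance S[i,j] = (1/(n-1)) · Σ_k (x_{k,i} - mean_i) · (x_{k,j} - mean_j), with n-1 = 4.
  S[X_1,X_1] = ((0.4)·(0.4) + (-0.6)·(-0.6) + (1.4)·(1.4) + (-2.6)·(-2.6) + (1.4)·(1.4)) / 4 = 11.2/4 = 2.8
  S[X_1,X_2] = ((0.4)·(-2.6) + (-0.6)·(2.4) + (1.4)·(-1.6) + (-2.6)·(0.4) + (1.4)·(1.4)) / 4 = -3.8/4 = -0.95
  S[X_2,X_2] = ((-2.6)·(-2.6) + (2.4)·(2.4) + (-1.6)·(-1.6) + (0.4)·(0.4) + (1.4)·(1.4)) / 4 = 17.2/4 = 4.3

S is symmetric (S[j,i] = S[i,j]). Assembling:

S = [[2.8, -0.95],
 [-0.95, 4.3]]


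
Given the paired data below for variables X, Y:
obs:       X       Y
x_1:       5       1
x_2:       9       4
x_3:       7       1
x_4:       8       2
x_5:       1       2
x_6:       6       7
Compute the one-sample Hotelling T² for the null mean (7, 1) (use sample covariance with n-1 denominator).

Step 1 — sample mean vector:
  mean(X) = (5 + 9 + 7 + 8 + 1 + 6) / 6 = 36/6 = 6
  mean(Y) = (1 + 4 + 1 + 2 + 2 + 7) / 6 = 17/6 = 2.8333
  x̄ = (6, 2.8333),  deviation x̄ - mu_0 = (6, 2.8333) - (7, 1) = (-1, 1.8333).

Step 2 — sample covariance matrix, S[i,j] = (1/(n-1)) · Σ_k (x_{k,i} - mean_i) · (x_{k,j} - mean_j), divisor n-1 = 5:
  S[X,X] = ((-1)·(-1) + (3)·(3) + (1)·(1) + (2)·(2) + (-5)·(-5) + (0)·(0)) / 5 = 40/5 = 8
  S[X,Y] = ((-1)·(-1.8333) + (3)·(1.1667) + (1)·(-1.8333) + (2)·(-0.8333) + (-5)·(-0.8333) + (0)·(4.1667)) / 5 = 6/5 = 1.2
  S[Y,Y] = ((-1.8333)·(-1.8333) + (1.1667)·(1.1667) + (-1.8333)·(-1.8333) + (-0.8333)·(-0.8333) + (-0.8333)·(-0.8333) + (4.1667)·(4.1667)) / 5 = 26.8333/5 = 5.3667
  S = [[8, 1.2],
 [1.2, 5.3667]].

Step 3 — invert S. det(S) = 8·5.3667 - (1.2)² = 41.4933.
  S^{-1} = (1/det) · [[d, -b], [-b, a]] = [[0.1293, -0.0289],
 [-0.0289, 0.1928]].

Step 4 — quadratic form (x̄ - mu_0)^T · S^{-1} · (x̄ - mu_0):
  S^{-1} · (x̄ - mu_0) = (-0.1824, 0.3824),
  (x̄ - mu_0)^T · [...] = (-1)·(-0.1824) + (1.8333)·(0.3824) = 0.8834.

Step 5 — scale by n: T² = 6 · 0.8834 = 5.3004.

T² ≈ 5.3004


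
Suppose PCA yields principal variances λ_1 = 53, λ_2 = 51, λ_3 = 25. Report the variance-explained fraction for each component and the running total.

Step 1 — total variance = trace(Sigma) = Σ λ_i = 53 + 51 + 25 = 129.

Step 2 — fraction explained by component i = λ_i / Σ λ:
  PC1: 53/129 = 0.4109
  PC2: 51/129 = 0.3953
  PC3: 25/129 = 0.1938

Step 3 — cumulative fraction after k components = (λ_1 + ... + λ_k) / Σ λ:
  k = 1: 53/129 = 0.4109
  k = 2: (53 + 51)/129 = 104/129 = 0.8062
  k = 3: (53 + 51 + 25)/129 = 129/129 = 1

Summary (fraction, with percent):

explained: PC1 0.4109 (41.09%), PC2 0.3953 (39.53%), PC3 0.1938 (19.38%);  cumulative: 0.4109, 0.8062, 1


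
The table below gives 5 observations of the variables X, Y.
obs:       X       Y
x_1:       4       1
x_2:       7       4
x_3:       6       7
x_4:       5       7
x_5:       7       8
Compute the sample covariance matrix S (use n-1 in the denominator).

Step 1 — column means:
  mean(X) = (4 + 7 + 6 + 5 + 7) / 5 = 29/5 = 5.8
  mean(Y) = (1 + 4 + 7 + 7 + 8) / 5 = 27/5 = 5.4

Step 2 — sample covariance S[i,j] = (1/(n-1)) · Σ_k (x_{k,i} - mean_i) · (x_{k,j} - mean_j), with n-1 = 4.
  S[X,X] = ((-1.8)·(-1.8) + (1.2)·(1.2) + (0.2)·(0.2) + (-0.8)·(-0.8) + (1.2)·(1.2)) / 4 = 6.8/4 = 1.7
  S[X,Y] = ((-1.8)·(-4.4) + (1.2)·(-1.4) + (0.2)·(1.6) + (-0.8)·(1.6) + (1.2)·(2.6)) / 4 = 8.4/4 = 2.1
  S[Y,Y] = ((-4.4)·(-4.4) + (-1.4)·(-1.4) + (1.6)·(1.6) + (1.6)·(1.6) + (2.6)·(2.6)) / 4 = 33.2/4 = 8.3

S is symmetric (S[j,i] = S[i,j]). Assembling:

S = [[1.7, 2.1],
 [2.1, 8.3]]


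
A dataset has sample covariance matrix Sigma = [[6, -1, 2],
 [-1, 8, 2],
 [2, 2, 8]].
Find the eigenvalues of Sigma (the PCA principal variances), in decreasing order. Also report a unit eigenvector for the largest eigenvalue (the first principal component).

Step 1 — characteristic polynomial p(λ) = det(λI - Sigma) = λ³ - tr·λ² + c_1·λ - det, where tr = trace, c_1 = sum of the principal 2×2 minors, det = det(Sigma):
  tr = 6 + 8 + 8 = 22,
  c_1 = (6·8 - (-1)²) + (6·8 - (2)²) + (8·8 - (2)²) = 47 + 44 + 60 = 151,
  det = 6·(8·8 - (2)²) - (-1)·((-1)·8 - (2)·(2)) + (2)·((-1)·(2) - 8·(2)) = 6·(60) - (-1)·(-12) + (2)·(-18) = 312.
  So p(λ) = λ³ - 22λ² + 151λ - 312.
Step 2 — look for an integer root (rational root theorem: any rational root is an integer divisor of 312). Testing λ = 8:
  p(8) = 512 - 1408 + 1208 - 312 = 0  ✓
  Dividing out (λ - 8): p(λ) = (λ - 8)(λ² - 14λ + 39).
Step 3 — remaining eigenvalues from the quadratic λ² - 14λ + 39 = 0:
  Δ = 14² - 4·39 = 196 - 156 = 40,  λ = (14 ± √40)/2 = (14 ± 6.3246)/2 ≈ 10.1623 or 3.8377.
  Sorted: λ_1 = 10.1623,  λ_2 = 8,  λ_3 = 3.8377  (check: sum = 22 = tr ✓).

Step 4 — unit eigenvector for λ_1 ≈ 10.1623: v spans the null space of (Sigma - λ_1 I), whose rows are
  r_1 = (-4.1623, -1, 2),  r_2 = (-1, -2.1623, 2),  r_3 = (2, 2, -2.1623).
  v is orthogonal to every row, so take v ∝ r_1 × r_2 = ((-1)·(2) - (2)·(-2.1623), (2)·(-1) - (-4.1623)·(2), (-4.1623)·(-2.1623) - (-1)·(-1)) ≈ (2.3246, 6.3246, 8).
  Let u = (2.3246, 6.3246, 8).
  ||u|| = √((2.3246)² + (6.3246)² + (8)²) = √(109.4036) ≈ 10.4596,  v_1 = u/||u|| ≈ (0.2222, 0.6047, 0.7648) (||v_1|| = 1).

λ_1 = 10.1623,  λ_2 = 8,  λ_3 = 3.8377;  v_1 ≈ (0.2222, 0.6047, 0.7648)


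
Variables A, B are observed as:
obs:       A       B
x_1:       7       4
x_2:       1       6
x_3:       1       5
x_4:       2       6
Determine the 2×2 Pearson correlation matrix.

Step 1 — column means:
  mean(A) = (7 + 1 + 1 + 2) / 4 = 11/4 = 2.75
  mean(B) = (4 + 6 + 5 + 6) / 4 = 21/4 = 5.25

Step 2 — sample variances and covariances s[i,j] = (1/(n-1)) · Σ_k (x_{k,i} - mean_i) · (x_{k,j} - mean_j), with n-1 = 3:
  s[A,A] = ((4.25)·(4.25) + (-1.75)·(-1.75) + (-1.75)·(-1.75) + (-0.75)·(-0.75)) / 3 = 24.75/3 = 8.25
  s[A,B] = ((4.25)·(-1.25) + (-1.75)·(0.75) + (-1.75)·(-0.25) + (-0.75)·(0.75)) / 3 = -6.75/3 = -2.25
  s[B,B] = ((-1.25)·(-1.25) + (0.75)·(0.75) + (-0.25)·(-0.25) + (0.75)·(0.75)) / 3 = 2.75/3 = 0.9167
  Sample standard deviations s_i = √(s[i,i]):
  s(A) = √(8.25) = 2.8723
  s(B) = √(0.9167) = 0.9574

Step 3 — r_{ij} = s_{ij} / (s_i · s_j):
  r[A,A] = 1 (diagonal).
  r[A,B] = -2.25 / (2.8723 · 0.9574) = -2.25 / 2.75 = -0.8182
  r[B,B] = 1 (diagonal).

R is symmetric with unit diagonal. Assembling:

R = [[1, -0.8182],
 [-0.8182, 1]]


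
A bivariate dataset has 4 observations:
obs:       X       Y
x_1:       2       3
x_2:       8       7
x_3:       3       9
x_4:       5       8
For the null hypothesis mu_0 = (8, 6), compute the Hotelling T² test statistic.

Step 1 — sample mean vector:
  mean(X) = (2 + 8 + 3 + 5) / 4 = 18/4 = 4.5
  mean(Y) = (3 + 7 + 9 + 8) / 4 = 27/4 = 6.75
  x̄ = (4.5, 6.75),  deviation x̄ - mu_0 = (4.5, 6.75) - (8, 6) = (-3.5, 0.75).

Step 2 — sample covariance matrix, S[i,j] = (1/(n-1)) · Σ_k (x_{k,i} - mean_i) · (x_{k,j} - mean_j), divisor n-1 = 3:
  S[X,X] = ((-2.5)·(-2.5) + (3.5)·(3.5) + (-1.5)·(-1.5) + (0.5)·(0.5)) / 3 = 21/3 = 7
  S[X,Y] = ((-2.5)·(-3.75) + (3.5)·(0.25) + (-1.5)·(2.25) + (0.5)·(1.25)) / 3 = 7.5/3 = 2.5
  S[Y,Y] = ((-3.75)·(-3.75) + (0.25)·(0.25) + (2.25)·(2.25) + (1.25)·(1.25)) / 3 = 20.75/3 = 6.9167
  S = [[7, 2.5],
 [2.5, 6.9167]].

Step 3 — invert S. det(S) = 7·6.9167 - (2.5)² = 42.1667.
  S^{-1} = (1/det) · [[d, -b], [-b, a]] = [[0.164, -0.0593],
 [-0.0593, 0.166]].

Step 4 — quadratic form (x̄ - mu_0)^T · S^{-1} · (x̄ - mu_0):
  S^{-1} · (x̄ - mu_0) = (-0.6186, 0.332),
  (x̄ - mu_0)^T · [...] = (-3.5)·(-0.6186) + (0.75)·(0.332) = 2.414.

Step 5 — scale by n: T² = 4 · 2.414 = 9.6561.

T² ≈ 9.6561
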